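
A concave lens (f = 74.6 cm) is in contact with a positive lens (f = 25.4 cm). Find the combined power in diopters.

P₁ = 1/f₁ = 1/(-0.746 m) = -1.340 D; P₂ = 1/f₂ = 1/(0.254 m) = +3.937 D.
For thin lenses in contact, P = P₁ + P₂ = (-1.340) + (+3.937) = +2.60 D.

P = +2.60 D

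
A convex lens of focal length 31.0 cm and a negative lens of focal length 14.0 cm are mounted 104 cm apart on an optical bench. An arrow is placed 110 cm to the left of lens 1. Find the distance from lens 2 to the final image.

11.4 cm

Lens 1: 1/d_i1 = 1/f₁ − 1/d_o1 = 1/(31.0) − 1/(110) = 0.02317, so d_i1 = 43.16 cm.
The intermediate image is 43.16 cm to the right of lens 1, which is 104 − (43.16) = 60.84 cm to the left of lens 2, so d_o2 = +60.84 cm.
Lens 2 is diverging, so f₂ = −14.0 cm.
Lens 2: 1/d_i2 = 1/f₂ − 1/d_o2 = 1/(-14.0) − 1/(60.84) = -0.08787, so d_i2 = -11.4 cm.
The final image is virtual, 11.4 cm to the left of lens 2 (overall magnification ≈ -0.073).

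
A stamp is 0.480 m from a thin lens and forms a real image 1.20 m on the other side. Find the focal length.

f = 0.343 m (converging)

Real image ⇒ d_i = +1.20 m.
1/f = 1/d_o + 1/d_i = 1/(0.480) + 1/(1.20) = 2.917, so f = 0.343 m.
Since f is positive, the thin lens is converging.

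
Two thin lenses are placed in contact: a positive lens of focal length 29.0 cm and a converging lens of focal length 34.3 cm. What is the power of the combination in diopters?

P₁ = 1/f₁ = 1/(0.290 m) = +3.448 D; P₂ = 1/f₂ = 1/(0.343 m) = +2.915 D.
For thin lenses in contact, P = P₁ + P₂ = (+3.448) + (+2.915) = +6.36 D.

P = +6.36 D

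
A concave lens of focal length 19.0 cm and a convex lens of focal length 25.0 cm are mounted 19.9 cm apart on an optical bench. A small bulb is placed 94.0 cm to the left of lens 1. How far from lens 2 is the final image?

83.4 cm

Lens 1 is diverging, so f₁ = −19.0 cm.
Lens 1: 1/d_i1 = 1/f₁ − 1/d_o1 = 1/(-19.0) − 1/(94.0) = -0.06327, so d_i1 = -15.81 cm.
The intermediate image is 15.81 cm to the left of lens 1 (virtual), which is 19.9 − (-15.81) = 35.71 cm to the left of lens 2, so d_o2 = +35.71 cm.
Lens 2: 1/d_i2 = 1/f₂ − 1/d_o2 = 1/(25.0) − 1/(35.71) = 0.01200, so d_i2 = 83.4 cm.
The final image is real, 83.4 cm to the right of lens 2 (overall magnification ≈ -0.39).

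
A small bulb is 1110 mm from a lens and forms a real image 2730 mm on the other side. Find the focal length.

Real image ⇒ d_i = +2730 mm.
1/f = 1/d_o + 1/d_i = 1/(1110) + 1/(2730) = 0.001267, so f = 789 mm.
Since f is positive, the lens is converging.

f = 789 mm (converging)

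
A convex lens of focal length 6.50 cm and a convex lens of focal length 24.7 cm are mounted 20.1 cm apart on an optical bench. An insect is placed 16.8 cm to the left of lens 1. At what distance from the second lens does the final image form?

Lens 1: 1/d_i1 = 1/f₁ − 1/d_o1 = 1/(6.50) − 1/(16.8) = 0.09432, so d_i1 = 10.60 cm.
The intermediate image is 10.60 cm to the right of lens 1, which is 20.1 − (10.60) = 9.500 cm to the left of lens 2, so d_o2 = +9.500 cm.
Lens 2: 1/d_i2 = 1/f₂ − 1/d_o2 = 1/(24.7) − 1/(9.500) = -0.06478, so d_i2 = -15.4 cm.
The final image is virtual, 15.4 cm to the left of lens 2 (overall magnification ≈ -1.0).

15.4 cm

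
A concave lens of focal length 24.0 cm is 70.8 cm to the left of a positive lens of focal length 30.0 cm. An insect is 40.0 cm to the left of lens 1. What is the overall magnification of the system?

f₁ = −24.0 cm (diverging).
Lens 1: 1/d_i1 = 1/(-24.0) − 1/(40.0) = -0.06667, so d_i1 = -15.00 cm; m₁ = −d_i1/d_o1 = +0.3750.
d_o2 = 70.8 − (-15.00) = 85.80 cm.
Lens 2: 1/d_i2 = 1/(30.0) − 1/(85.80) = 0.02168, so d_i2 = 46.13 cm; m₂ = −d_i2/d_o2 = -0.5376.
m = m₁·m₂ = (+0.3750)(-0.5376) = -0.202.

m = -0.202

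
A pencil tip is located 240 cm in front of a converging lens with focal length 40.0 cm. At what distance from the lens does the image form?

Lens equation: 1/d_i = 1/f − 1/d_o = 1/(40.00) − 1/(240) = 0.02500 − 0.004167 = 0.02083, so d_i = 48.0 cm.
The image is real, inverted and reduced, on the far side of the lens.

48.0 cm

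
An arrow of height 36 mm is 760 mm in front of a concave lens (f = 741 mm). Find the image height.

For a concave lens, f = -741 mm.
1/d_i = 1/f − 1/d_o = 1/(-741.0) − 1/(760) = -0.002665, so d_i = -375.2 mm.
m = −d_i/d_o = +0.4937.
|h_i| = |m|·h_o = 0.4937 × 36 = 17.8 mm. The image is virtual, upright and reduced, on the same side as the object.

17.8 mm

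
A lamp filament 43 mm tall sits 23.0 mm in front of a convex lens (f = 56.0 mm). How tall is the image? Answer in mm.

73.0 mm

1/d_i = 1/f − 1/d_o = 1/(56.00) − 1/(23.0) = -0.02562, so d_i = -39.03 mm.
m = −d_i/d_o = +1.697.
|h_i| = |m|·h_o = 1.697 × 43 = 73.0 mm. The image is virtual, upright and enlarged, on the same side as the object.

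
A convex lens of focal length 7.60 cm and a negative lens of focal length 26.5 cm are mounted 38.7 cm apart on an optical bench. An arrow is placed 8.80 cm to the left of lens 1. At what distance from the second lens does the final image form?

47.7 cm

Lens 1: 1/d_i1 = 1/f₁ − 1/d_o1 = 1/(7.60) − 1/(8.80) = 0.01794, so d_i1 = 55.73 cm.
The intermediate image is 55.73 cm to the right of lens 1, which lies 17.03 cm to the right of lens 2 — a virtual object — so d_o2 = −17.03 cm.
Lens 2 is diverging, so f₂ = −26.5 cm.
Lens 2: 1/d_i2 = 1/f₂ − 1/d_o2 = 1/(-26.5) − 1/(-17.03) = 0.02098, so d_i2 = 47.7 cm.
The final image is real, 47.7 cm to the right of lens 2 (overall magnification ≈ -18).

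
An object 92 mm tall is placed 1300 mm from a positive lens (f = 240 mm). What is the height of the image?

20.8 mm

1/d_i = 1/f − 1/d_o = 1/(240.0) − 1/(1300) = 0.003397, so d_i = 294.3 mm.
m = −d_i/d_o = -0.2264.
|h_i| = |m|·h_o = 0.2264 × 92 = 20.8 mm. The image is real, inverted and reduced, on the far side of the lens.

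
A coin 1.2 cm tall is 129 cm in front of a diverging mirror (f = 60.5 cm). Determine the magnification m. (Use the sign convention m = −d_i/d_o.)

m = +0.319

For a diverging mirror, f = -60.5 cm.
1/d_i = 1/f − 1/d_o = 1/(-60.50) − 1/(129) = -0.02428, so d_i = -41.18 cm.
m = −d_i/d_o = −(-41.18)/(129) = +0.319.
The image is virtual, upright and reduced, behind the mirror.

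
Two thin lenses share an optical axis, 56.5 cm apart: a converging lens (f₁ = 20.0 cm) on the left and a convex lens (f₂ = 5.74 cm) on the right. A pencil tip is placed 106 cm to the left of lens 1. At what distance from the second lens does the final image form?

Lens 1: 1/d_i1 = 1/f₁ − 1/d_o1 = 1/(20.0) − 1/(106) = 0.04057, so d_i1 = 24.65 cm.
The intermediate image is 24.65 cm to the right of lens 1, which is 56.5 − (24.65) = 31.85 cm to the left of lens 2, so d_o2 = +31.85 cm.
Lens 2: 1/d_i2 = 1/f₂ − 1/d_o2 = 1/(5.74) − 1/(31.85) = 0.1428, so d_i2 = 7.00 cm.
The final image is real, 7.00 cm to the right of lens 2 (overall magnification ≈ 0.051).

7.00 cm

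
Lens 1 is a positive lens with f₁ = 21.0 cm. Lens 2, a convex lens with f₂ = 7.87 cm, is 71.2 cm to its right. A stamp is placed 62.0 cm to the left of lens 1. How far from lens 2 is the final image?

Lens 1: 1/d_i1 = 1/f₁ − 1/d_o1 = 1/(21.0) − 1/(62.0) = 0.03149, so d_i1 = 31.76 cm.
The intermediate image is 31.76 cm to the right of lens 1, which is 71.2 − (31.76) = 39.44 cm to the left of lens 2, so d_o2 = +39.44 cm.
Lens 2: 1/d_i2 = 1/f₂ − 1/d_o2 = 1/(7.87) − 1/(39.44) = 0.1017, so d_i2 = 9.83 cm.
The final image is real, 9.83 cm to the right of lens 2 (overall magnification ≈ 0.13).

9.83 cm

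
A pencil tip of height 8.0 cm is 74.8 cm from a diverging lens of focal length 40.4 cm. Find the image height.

For a diverging lens, f = -40.4 cm.
1/d_i = 1/f − 1/d_o = 1/(-40.40) − 1/(74.8) = -0.03812, so d_i = -26.23 cm.
m = −d_i/d_o = +0.3507.
|h_i| = |m|·h_o = 0.3507 × 8.0 = 2.81 cm. The image is virtual, upright and reduced, on the same side as the object.

2.81 cm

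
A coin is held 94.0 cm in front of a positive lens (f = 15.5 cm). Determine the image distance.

18.6 cm

Lens equation: 1/s_i = 1/f − 1/s_o = 1/(15.50) − 1/(94.0) = 0.06452 − 0.01064 = 0.05388, so s_i = 18.6 cm.
The image is real, inverted and reduced, on the far side of the lens.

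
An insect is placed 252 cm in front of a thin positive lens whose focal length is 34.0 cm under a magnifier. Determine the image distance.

Lens equation: 1/v = 1/f − 1/u = 1/(34.00) − 1/(252) = 0.02941 − 0.003968 = 0.02544, so v = 39.3 cm.
The image is real, inverted and reduced, on the far side of the lens.

39.3 cm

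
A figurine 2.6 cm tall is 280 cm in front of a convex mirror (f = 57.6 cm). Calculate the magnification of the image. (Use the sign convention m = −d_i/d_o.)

m = +0.171

For a convex mirror, f = -57.6 cm.
1/d_i = 1/f − 1/d_o = 1/(-57.60) − 1/(280) = -0.02093, so d_i = -47.77 cm.
m = −d_i/d_o = −(-47.77)/(280) = +0.171.
The image is virtual, upright and reduced, behind the mirror.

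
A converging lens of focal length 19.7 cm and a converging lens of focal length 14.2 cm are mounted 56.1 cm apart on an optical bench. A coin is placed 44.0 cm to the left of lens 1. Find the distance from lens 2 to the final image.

Lens 1: 1/d_i1 = 1/f₁ − 1/d_o1 = 1/(19.7) − 1/(44.0) = 0.02803, so d_i1 = 35.67 cm.
The intermediate image is 35.67 cm to the right of lens 1, which is 56.1 − (35.67) = 20.43 cm to the left of lens 2, so d_o2 = +20.43 cm.
Lens 2: 1/d_i2 = 1/f₂ − 1/d_o2 = 1/(14.2) − 1/(20.43) = 0.02147, so d_i2 = 46.6 cm.
The final image is real, 46.6 cm to the right of lens 2 (overall magnification ≈ 1.8).

46.6 cm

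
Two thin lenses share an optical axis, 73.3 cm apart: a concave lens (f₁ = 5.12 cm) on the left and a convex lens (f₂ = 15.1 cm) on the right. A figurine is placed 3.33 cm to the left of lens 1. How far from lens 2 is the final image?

18.9 cm

Lens 1 is diverging, so f₁ = −5.12 cm.
Lens 1: 1/d_i1 = 1/f₁ − 1/d_o1 = 1/(-5.12) − 1/(3.33) = -0.4956, so d_i1 = -2.018 cm.
The intermediate image is 2.018 cm to the left of lens 1 (virtual), which is 73.3 − (-2.018) = 75.32 cm to the left of lens 2, so d_o2 = +75.32 cm.
Lens 2: 1/d_i2 = 1/f₂ − 1/d_o2 = 1/(15.1) − 1/(75.32) = 0.05295, so d_i2 = 18.9 cm.
The final image is real, 18.9 cm to the right of lens 2 (overall magnification ≈ -0.15).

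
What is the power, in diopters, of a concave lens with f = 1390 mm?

For a concave lens, f = −1390 mm.
f = -139 cm = -1.39 m.
P = 1/f = 1/(-1.39 m) = -0.719 D.

P = -0.719 D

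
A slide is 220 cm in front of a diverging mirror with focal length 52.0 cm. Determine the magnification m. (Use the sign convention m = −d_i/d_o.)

m = +0.191

For a diverging mirror, f = -52.0 cm.
1/d_i = 1/f − 1/d_o = 1/(-52.00) − 1/(220) = -0.02378, so d_i = -42.06 cm.
m = −d_i/d_o = −(-42.06)/(220) = +0.191.
The image is virtual, upright and reduced, behind the mirror.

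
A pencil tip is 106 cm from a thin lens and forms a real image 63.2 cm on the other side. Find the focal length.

f = 39.6 cm (converging)

Real image ⇒ d_i = +63.2 cm.
1/f = 1/d_o + 1/d_i = 1/(106) + 1/(63.2) = 0.02526, so f = 39.6 cm.
Since f is positive, the thin lens is converging.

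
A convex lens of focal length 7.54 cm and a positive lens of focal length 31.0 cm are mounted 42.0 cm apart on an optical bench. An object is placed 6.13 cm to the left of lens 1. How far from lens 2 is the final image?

Lens 1: 1/d_i1 = 1/f₁ − 1/d_o1 = 1/(7.54) − 1/(6.13) = -0.03051, so d_i1 = -32.78 cm.
The intermediate image is 32.78 cm to the left of lens 1 (virtual), which is 42.0 − (-32.78) = 74.78 cm to the left of lens 2, so d_o2 = +74.78 cm.
Lens 2: 1/d_i2 = 1/f₂ − 1/d_o2 = 1/(31.0) − 1/(74.78) = 0.01889, so d_i2 = 53.0 cm.
The final image is real, 53.0 cm to the right of lens 2 (overall magnification ≈ -3.8).

53.0 cm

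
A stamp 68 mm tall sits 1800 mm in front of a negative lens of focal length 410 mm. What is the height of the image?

12.6 mm

For a negative lens, f = -410 mm.
1/d_i = 1/f − 1/d_o = 1/(-410.0) − 1/(1800) = -0.002995, so d_i = -333.9 mm.
m = −d_i/d_o = +0.1855.
|h_i| = |m|·h_o = 0.1855 × 68 = 12.6 mm. The image is virtual, upright and reduced, on the same side as the object.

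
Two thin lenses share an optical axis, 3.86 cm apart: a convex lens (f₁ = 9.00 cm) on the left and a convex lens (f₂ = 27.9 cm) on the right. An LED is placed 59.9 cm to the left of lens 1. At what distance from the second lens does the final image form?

Lens 1: 1/d_i1 = 1/f₁ − 1/d_o1 = 1/(9.00) − 1/(59.9) = 0.09442, so d_i1 = 10.59 cm.
The intermediate image is 10.59 cm to the right of lens 1, which lies 6.730 cm to the right of lens 2 — a virtual object — so d_o2 = −6.730 cm.
Lens 2: 1/d_i2 = 1/f₂ − 1/d_o2 = 1/(27.9) − 1/(-6.730) = 0.1844, so d_i2 = 5.42 cm.
The final image is real, 5.42 cm to the right of lens 2 (overall magnification ≈ -0.14).

5.42 cm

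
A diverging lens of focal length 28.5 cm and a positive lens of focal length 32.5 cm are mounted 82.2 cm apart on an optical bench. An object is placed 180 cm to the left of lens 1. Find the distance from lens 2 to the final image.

46.7 cm

Lens 1 is diverging, so f₁ = −28.5 cm.
Lens 1: 1/d_i1 = 1/f₁ − 1/d_o1 = 1/(-28.5) − 1/(180) = -0.04064, so d_i1 = -24.60 cm.
The intermediate image is 24.60 cm to the left of lens 1 (virtual), which is 82.2 − (-24.60) = 106.8 cm to the left of lens 2, so d_o2 = +106.8 cm.
Lens 2: 1/d_i2 = 1/f₂ − 1/d_o2 = 1/(32.5) − 1/(106.8) = 0.02141, so d_i2 = 46.7 cm.
The final image is real, 46.7 cm to the right of lens 2 (overall magnification ≈ -0.060).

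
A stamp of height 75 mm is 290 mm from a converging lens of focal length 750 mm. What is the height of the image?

122 mm

1/d_i = 1/f − 1/d_o = 1/(750.0) − 1/(290) = -0.002115, so d_i = -472.8 mm.
m = −d_i/d_o = +1.630.
|h_i| = |m|·h_o = 1.630 × 75 = 122 mm. The image is virtual, upright and enlarged, on the same side as the object.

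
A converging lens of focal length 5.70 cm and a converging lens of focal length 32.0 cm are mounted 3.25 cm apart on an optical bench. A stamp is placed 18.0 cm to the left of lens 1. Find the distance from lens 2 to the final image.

4.39 cm

Lens 1: 1/d_i1 = 1/f₁ − 1/d_o1 = 1/(5.70) − 1/(18.0) = 0.1199, so d_i1 = 8.341 cm.
The intermediate image is 8.341 cm to the right of lens 1, which lies 5.091 cm to the right of lens 2 — a virtual object — so d_o2 = −5.091 cm.
Lens 2: 1/d_i2 = 1/f₂ − 1/d_o2 = 1/(32.0) − 1/(-5.091) = 0.2277, so d_i2 = 4.39 cm.
The final image is real, 4.39 cm to the right of lens 2 (overall magnification ≈ -0.40).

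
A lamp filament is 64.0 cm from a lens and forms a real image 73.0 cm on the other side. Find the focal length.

Real image ⇒ d_i = +73.0 cm.
1/f = 1/d_o + 1/d_i = 1/(64.0) + 1/(73.0) = 0.02932, so f = 34.1 cm.
Since f is positive, the lens is converging.

f = 34.1 cm (converging)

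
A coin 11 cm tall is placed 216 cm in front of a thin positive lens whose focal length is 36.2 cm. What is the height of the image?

2.21 cm

1/d_i = 1/f − 1/d_o = 1/(36.20) − 1/(216) = 0.02299, so d_i = 43.49 cm.
m = −d_i/d_o = -0.2013.
|h_i| = |m|·h_o = 0.2013 × 11 = 2.21 cm. The image is real, inverted and reduced, on the far side of the lens.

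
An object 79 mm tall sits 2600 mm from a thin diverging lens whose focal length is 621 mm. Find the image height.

15.2 mm

For a diverging lens, f = -621 mm.
1/d_i = 1/f − 1/d_o = 1/(-621.0) − 1/(2600) = -0.001995, so d_i = -501.3 mm.
m = −d_i/d_o = +0.1928.
|h_i| = |m|·h_o = 0.1928 × 79 = 15.2 mm. The image is virtual, upright and reduced, on the same side as the object.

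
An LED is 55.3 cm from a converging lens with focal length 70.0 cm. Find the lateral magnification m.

1/d_i = 1/f − 1/d_o = 1/(70.00) − 1/(55.3) = -0.003797, so d_i = -263.3 cm.
m = −d_i/d_o = −(-263.3)/(55.3) = +4.76.
The image is virtual, upright and enlarged, on the same side as the object.

m = +4.76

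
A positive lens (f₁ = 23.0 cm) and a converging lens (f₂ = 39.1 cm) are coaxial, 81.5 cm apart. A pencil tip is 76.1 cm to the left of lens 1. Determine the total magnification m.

m = +1.79

Lens 1: 1/d_i1 = 1/(23.0) − 1/(76.1) = 0.03034, so d_i1 = 32.96 cm; m₁ = −d_i1/d_o1 = -0.4331.
d_o2 = 81.5 − (32.96) = 48.54 cm.
Lens 2: 1/d_i2 = 1/(39.1) − 1/(48.54) = 0.004974, so d_i2 = 201.1 cm; m₂ = −d_i2/d_o2 = -4.142.
m = m₁·m₂ = (-0.4331)(-4.142) = +1.79.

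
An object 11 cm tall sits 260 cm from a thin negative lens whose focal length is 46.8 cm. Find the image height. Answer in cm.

1.68 cm

For a negative lens, f = -46.8 cm.
1/d_i = 1/f − 1/d_o = 1/(-46.80) − 1/(260) = -0.02521, so d_i = -39.66 cm.
m = −d_i/d_o = +0.1525.
|h_i| = |m|·h_o = 0.1525 × 11 = 1.68 cm. The image is virtual, upright and reduced, on the same side as the object.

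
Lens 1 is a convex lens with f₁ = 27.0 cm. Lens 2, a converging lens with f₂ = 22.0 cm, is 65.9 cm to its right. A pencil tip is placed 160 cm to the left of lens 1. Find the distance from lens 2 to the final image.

64.4 cm

Lens 1: 1/d_i1 = 1/f₁ − 1/d_o1 = 1/(27.0) − 1/(160) = 0.03079, so d_i1 = 32.48 cm.
The intermediate image is 32.48 cm to the right of lens 1, which is 65.9 − (32.48) = 33.42 cm to the left of lens 2, so d_o2 = +33.42 cm.
Lens 2: 1/d_i2 = 1/f₂ − 1/d_o2 = 1/(22.0) − 1/(33.42) = 0.01553, so d_i2 = 64.4 cm.
The final image is real, 64.4 cm to the right of lens 2 (overall magnification ≈ 0.39).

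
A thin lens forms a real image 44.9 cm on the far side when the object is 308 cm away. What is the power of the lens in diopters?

P = +2.55 D

d_i = +44.9 cm.
1/f = 1/d_o + 1/d_i = 1/(308) + 1/(44.9) = 0.02552 cm⁻¹.
f = 39.19 cm = 0.3919 m, so P = 1/f = +2.55 D.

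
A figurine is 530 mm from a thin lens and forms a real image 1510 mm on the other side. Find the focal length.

Real image ⇒ d_i = +1510 mm.
1/f = 1/d_o + 1/d_i = 1/(530) + 1/(1510) = 0.002549, so f = 392 mm.
Since f is positive, the thin lens is converging.

f = 392 mm (converging)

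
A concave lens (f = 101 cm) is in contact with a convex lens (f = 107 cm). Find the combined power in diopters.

P = -0.0555 D

P₁ = 1/f₁ = 1/(-1.01 m) = -0.9901 D; P₂ = 1/f₂ = 1/(1.07 m) = +0.9346 D.
For thin lenses in contact, P = P₁ + P₂ = (-0.9901) + (+0.9346) = -0.0555 D.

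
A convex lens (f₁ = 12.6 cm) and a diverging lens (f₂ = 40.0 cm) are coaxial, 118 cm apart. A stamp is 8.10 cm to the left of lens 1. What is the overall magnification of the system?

Lens 1: 1/d_i1 = 1/(12.6) − 1/(8.10) = -0.04409, so d_i1 = -22.68 cm; m₁ = −d_i1/d_o1 = +2.800.
d_o2 = 118 − (-22.68) = 140.7 cm.
f₂ = −40.0 cm (diverging).
Lens 2: 1/d_i2 = 1/(-40.0) − 1/(140.7) = -0.03211, so d_i2 = -31.15 cm; m₂ = −d_i2/d_o2 = +0.2214.
m = m₁·m₂ = (+2.800)(+0.2214) = +0.620.

m = +0.620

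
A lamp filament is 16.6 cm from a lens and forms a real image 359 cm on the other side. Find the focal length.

Real image ⇒ d_i = +359 cm.
1/f = 1/d_o + 1/d_i = 1/(16.6) + 1/(359) = 0.06303, so f = 15.9 cm.
Since f is positive, the lens is converging.

f = 15.9 cm (converging)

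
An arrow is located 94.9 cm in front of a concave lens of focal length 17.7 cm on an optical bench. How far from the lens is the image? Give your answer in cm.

14.9 cm

For a concave lens, f = -17.7 cm.
Thin-lens equation: 1/v = 1/f − 1/u = 1/(-17.70) − 1/(94.9) = -0.05650 − 0.01054 = -0.06703, so v = -14.9 cm.
The image is virtual, upright and reduced, on the same side as the object.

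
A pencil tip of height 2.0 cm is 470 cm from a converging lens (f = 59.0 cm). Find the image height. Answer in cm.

0.287 cm

1/d_i = 1/f − 1/d_o = 1/(59.00) − 1/(470) = 0.01482, so d_i = 67.47 cm.
m = −d_i/d_o = -0.1436.
|h_i| = |m|·h_o = 0.1436 × 2.0 = 0.287 cm. The image is real, inverted and reduced, on the far side of the lens.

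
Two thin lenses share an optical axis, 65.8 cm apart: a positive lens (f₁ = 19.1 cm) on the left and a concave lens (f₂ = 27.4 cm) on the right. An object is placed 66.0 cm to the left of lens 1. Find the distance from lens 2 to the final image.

16.1 cm

Lens 1: 1/d_i1 = 1/f₁ − 1/d_o1 = 1/(19.1) − 1/(66.0) = 0.03720, so d_i1 = 26.88 cm.
The intermediate image is 26.88 cm to the right of lens 1, which is 65.8 − (26.88) = 38.92 cm to the left of lens 2, so d_o2 = +38.92 cm.
Lens 2 is diverging, so f₂ = −27.4 cm.
Lens 2: 1/d_i2 = 1/f₂ − 1/d_o2 = 1/(-27.4) − 1/(38.92) = -0.06219, so d_i2 = -16.1 cm.
The final image is virtual, 16.1 cm to the left of lens 2 (overall magnification ≈ -0.17).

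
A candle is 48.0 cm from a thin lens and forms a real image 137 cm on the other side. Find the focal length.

f = 35.5 cm (converging)

Real image ⇒ d_i = +137 cm.
1/f = 1/d_o + 1/d_i = 1/(48.0) + 1/(137) = 0.02813, so f = 35.5 cm.
Since f is positive, the thin lens is converging.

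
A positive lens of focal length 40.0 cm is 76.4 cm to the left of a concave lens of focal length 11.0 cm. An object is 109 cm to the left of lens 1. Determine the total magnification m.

Lens 1: 1/d_i1 = 1/(40.0) − 1/(109) = 0.01583, so d_i1 = 63.19 cm; m₁ = −d_i1/d_o1 = -0.5797.
d_o2 = 76.4 − (63.19) = 13.21 cm.
f₂ = −11.0 cm (diverging).
Lens 2: 1/d_i2 = 1/(-11.0) − 1/(13.21) = -0.1666, so d_i2 = -6.002 cm; m₂ = −d_i2/d_o2 = +0.4544.
m = m₁·m₂ = (-0.5797)(+0.4544) = -0.263.

m = -0.263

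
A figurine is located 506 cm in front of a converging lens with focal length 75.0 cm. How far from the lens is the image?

88.1 cm

Thin-lens equation: 1/d_i = 1/f − 1/d_o = 1/(75.00) − 1/(506) = 0.01333 − 0.001976 = 0.01136, so d_i = 88.1 cm.
The image is real, inverted and reduced, on the far side of the lens.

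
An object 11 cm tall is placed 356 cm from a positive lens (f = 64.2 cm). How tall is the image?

2.42 cm

1/d_i = 1/f − 1/d_o = 1/(64.20) − 1/(356) = 0.01277, so d_i = 78.32 cm.
m = −d_i/d_o = -0.2200.
|h_i| = |m|·h_o = 0.2200 × 11 = 2.42 cm. The image is real, inverted and reduced, on the far side of the lens.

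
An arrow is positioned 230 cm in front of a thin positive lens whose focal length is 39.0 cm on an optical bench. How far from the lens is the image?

Thin-lens equation: 1/q = 1/f − 1/p = 1/(39.00) − 1/(230) = 0.02564 − 0.004348 = 0.02129, so q = 47.0 cm.
The image is real, inverted and reduced, on the far side of the lens.

47.0 cm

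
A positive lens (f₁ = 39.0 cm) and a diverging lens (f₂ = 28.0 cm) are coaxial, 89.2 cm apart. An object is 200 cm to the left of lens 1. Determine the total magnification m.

Lens 1: 1/d_i1 = 1/(39.0) − 1/(200) = 0.02064, so d_i1 = 48.45 cm; m₁ = −d_i1/d_o1 = -0.2423.
d_o2 = 89.2 − (48.45) = 40.75 cm.
f₂ = −28.0 cm (diverging).
Lens 2: 1/d_i2 = 1/(-28.0) − 1/(40.75) = -0.06025, so d_i2 = -16.60 cm; m₂ = −d_i2/d_o2 = +0.4073.
m = m₁·m₂ = (-0.2423)(+0.4073) = -0.0987.

m = -0.0987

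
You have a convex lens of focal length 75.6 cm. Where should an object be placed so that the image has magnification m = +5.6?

m = −d_i/d_o ⇒ d_i = −m·d_o.
1/f = 1/d_o + 1/d_i = 1/d_o − 1/(m·d_o) = (1 − 1/m)/d_o, so d_o = f(1 − 1/m) = (75.60)(1 − 1/(+5.6)) = 62.1 cm.

62.1 cm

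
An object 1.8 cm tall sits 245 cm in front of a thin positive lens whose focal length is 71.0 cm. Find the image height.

0.734 cm

1/d_i = 1/f − 1/d_o = 1/(71.00) − 1/(245) = 0.01000, so d_i = 99.97 cm.
m = −d_i/d_o = -0.4080.
|h_i| = |m|·h_o = 0.4080 × 1.8 = 0.734 cm. The image is real, inverted and reduced, on the far side of the lens.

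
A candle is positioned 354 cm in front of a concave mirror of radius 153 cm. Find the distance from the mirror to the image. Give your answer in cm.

f = R/2 = 153/2 = 76.50 cm.
Mirror equation: 1/v = 1/f − 1/u = 1/(76.50) − 1/(354) = 0.01307 − 0.002825 = 0.01025, so v = 97.6 cm.
The image is real, inverted and reduced, in front of the mirror.

97.6 cm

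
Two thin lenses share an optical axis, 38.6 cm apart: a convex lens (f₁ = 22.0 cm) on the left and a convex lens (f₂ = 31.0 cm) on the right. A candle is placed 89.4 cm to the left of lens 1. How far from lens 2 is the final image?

13.5 cm

Lens 1: 1/d_i1 = 1/f₁ − 1/d_o1 = 1/(22.0) − 1/(89.4) = 0.03427, so d_i1 = 29.18 cm.
The intermediate image is 29.18 cm to the right of lens 1, which is 38.6 − (29.18) = 9.420 cm to the left of lens 2, so d_o2 = +9.420 cm.
Lens 2: 1/d_i2 = 1/f₂ − 1/d_o2 = 1/(31.0) − 1/(9.420) = -0.07390, so d_i2 = -13.5 cm.
The final image is virtual, 13.5 cm to the left of lens 2 (overall magnification ≈ -0.47).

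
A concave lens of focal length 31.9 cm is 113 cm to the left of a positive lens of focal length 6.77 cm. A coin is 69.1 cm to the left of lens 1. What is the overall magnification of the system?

m = -0.0167

f₁ = −31.9 cm (diverging).
Lens 1: 1/d_i1 = 1/(-31.9) − 1/(69.1) = -0.04582, so d_i1 = -21.82 cm; m₁ = −d_i1/d_o1 = +0.3158.
d_o2 = 113 − (-21.82) = 134.8 cm.
Lens 2: 1/d_i2 = 1/(6.77) − 1/(134.8) = 0.1403, so d_i2 = 7.128 cm; m₂ = −d_i2/d_o2 = -0.05288.
m = m₁·m₂ = (+0.3158)(-0.05288) = -0.0167.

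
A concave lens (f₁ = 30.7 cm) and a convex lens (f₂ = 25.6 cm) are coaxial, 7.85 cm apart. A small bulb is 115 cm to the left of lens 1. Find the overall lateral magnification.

f₁ = −30.7 cm (diverging).
Lens 1: 1/d_i1 = 1/(-30.7) − 1/(115) = -0.04127, so d_i1 = -24.23 cm; m₁ = −d_i1/d_o1 = +0.2107.
d_o2 = 7.85 − (-24.23) = 32.08 cm.
Lens 2: 1/d_i2 = 1/(25.6) − 1/(32.08) = 0.007890, so d_i2 = 126.7 cm; m₂ = −d_i2/d_o2 = -3.951.
m = m₁·m₂ = (+0.2107)(-3.951) = -0.832.

m = -0.832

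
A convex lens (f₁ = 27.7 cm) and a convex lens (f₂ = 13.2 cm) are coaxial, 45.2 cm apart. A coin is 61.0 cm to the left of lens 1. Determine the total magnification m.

m = -0.586

Lens 1: 1/d_i1 = 1/(27.7) − 1/(61.0) = 0.01971, so d_i1 = 50.74 cm; m₁ = −d_i1/d_o1 = -0.8318.
d_o2 = 45.2 − (50.74) = -5.540 cm (virtual object).
Lens 2: 1/d_i2 = 1/(13.2) − 1/(-5.540) = 0.2563, so d_i2 = 3.902 cm; m₂ = −d_i2/d_o2 = +0.7044.
m = m₁·m₂ = (-0.8318)(+0.7044) = -0.586.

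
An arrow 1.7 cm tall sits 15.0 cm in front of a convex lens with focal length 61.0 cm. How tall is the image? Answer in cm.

2.25 cm

1/d_i = 1/f − 1/d_o = 1/(61.00) − 1/(15.0) = -0.05027, so d_i = -19.89 cm.
m = −d_i/d_o = +1.326.
|h_i| = |m|·h_o = 1.326 × 1.7 = 2.25 cm. The image is virtual, upright and enlarged, on the same side as the object.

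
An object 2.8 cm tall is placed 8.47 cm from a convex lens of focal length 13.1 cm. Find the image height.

7.92 cm

1/d_i = 1/f − 1/d_o = 1/(13.10) − 1/(8.47) = -0.04173, so d_i = -23.96 cm.
m = −d_i/d_o = +2.829.
|h_i| = |m|·h_o = 2.829 × 2.8 = 7.92 cm. The image is virtual, upright and enlarged, on the same side as the object.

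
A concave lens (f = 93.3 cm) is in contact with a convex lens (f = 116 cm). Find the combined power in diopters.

P = -0.210 D

P₁ = 1/f₁ = 1/(-0.933 m) = -1.072 D; P₂ = 1/f₂ = 1/(1.16 m) = +0.8621 D.
For thin lenses in contact, P = P₁ + P₂ = (-1.072) + (+0.8621) = -0.210 D.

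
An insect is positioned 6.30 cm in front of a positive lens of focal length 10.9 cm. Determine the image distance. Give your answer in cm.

Thin-lens equation: 1/q = 1/f − 1/p = 1/(10.90) − 1/(6.30) = 0.09174 − 0.1587 = -0.06699, so q = -14.9 cm.
The image is virtual, upright and enlarged, on the same side as the object.

14.9 cm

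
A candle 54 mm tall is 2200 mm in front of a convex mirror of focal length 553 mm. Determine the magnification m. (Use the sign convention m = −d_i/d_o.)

m = +0.201

For a convex mirror, f = -553 mm.
1/d_i = 1/f − 1/d_o = 1/(-553.0) − 1/(2200) = -0.002263, so d_i = -441.9 mm.
m = −d_i/d_o = −(-441.9)/(2200) = +0.201.
The image is virtual, upright and reduced, behind the mirror.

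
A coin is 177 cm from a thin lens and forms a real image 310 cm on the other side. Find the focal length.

Real image ⇒ d_i = +310 cm.
1/f = 1/d_o + 1/d_i = 1/(177) + 1/(310) = 0.008876, so f = 113 cm.
Since f is positive, the thin lens is converging.

f = 113 cm (converging)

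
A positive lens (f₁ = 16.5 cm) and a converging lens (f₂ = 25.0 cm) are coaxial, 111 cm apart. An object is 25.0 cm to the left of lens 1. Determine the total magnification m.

Lens 1: 1/d_i1 = 1/(16.5) − 1/(25.0) = 0.02061, so d_i1 = 48.53 cm; m₁ = −d_i1/d_o1 = -1.941.
d_o2 = 111 − (48.53) = 62.47 cm.
Lens 2: 1/d_i2 = 1/(25.0) − 1/(62.47) = 0.02399, so d_i2 = 41.68 cm; m₂ = −d_i2/d_o2 = -0.6672.
m = m₁·m₂ = (-1.941)(-0.6672) = +1.30.

m = +1.30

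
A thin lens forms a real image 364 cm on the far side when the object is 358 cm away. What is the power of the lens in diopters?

P = +0.554 D

d_i = +364 cm.
1/f = 1/d_o + 1/d_i = 1/(358) + 1/(364) = 0.005541 cm⁻¹.
f = 180.5 cm = 1.805 m, so P = 1/f = +0.554 D.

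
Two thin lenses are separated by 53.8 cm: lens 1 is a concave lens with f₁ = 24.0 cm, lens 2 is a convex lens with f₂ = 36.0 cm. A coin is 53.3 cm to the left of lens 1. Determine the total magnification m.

m = -0.325

f₁ = −24.0 cm (diverging).
Lens 1: 1/d_i1 = 1/(-24.0) − 1/(53.3) = -0.06043, so d_i1 = -16.55 cm; m₁ = −d_i1/d_o1 = +0.3105.
d_o2 = 53.8 − (-16.55) = 70.35 cm.
Lens 2: 1/d_i2 = 1/(36.0) − 1/(70.35) = 0.01356, so d_i2 = 73.73 cm; m₂ = −d_i2/d_o2 = -1.048.
m = m₁·m₂ = (+0.3105)(-1.048) = -0.325.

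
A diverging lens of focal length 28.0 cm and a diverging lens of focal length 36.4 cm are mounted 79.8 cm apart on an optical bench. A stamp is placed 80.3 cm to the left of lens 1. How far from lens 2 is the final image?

Lens 1 is diverging, so f₁ = −28.0 cm.
Lens 1: 1/d_i1 = 1/f₁ − 1/d_o1 = 1/(-28.0) − 1/(80.3) = -0.04817, so d_i1 = -20.76 cm.
The intermediate image is 20.76 cm to the left of lens 1 (virtual), which is 79.8 − (-20.76) = 100.6 cm to the left of lens 2, so d_o2 = +100.6 cm.
Lens 2 is diverging, so f₂ = −36.4 cm.
Lens 2: 1/d_i2 = 1/f₂ − 1/d_o2 = 1/(-36.4) − 1/(100.6) = -0.03741, so d_i2 = -26.7 cm.
The final image is virtual, 26.7 cm to the left of lens 2 (overall magnification ≈ 0.069).

26.7 cm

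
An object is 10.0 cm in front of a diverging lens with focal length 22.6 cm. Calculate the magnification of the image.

m = +0.693

For a diverging lens, f = -22.6 cm.
1/d_i = 1/f − 1/d_o = 1/(-22.60) − 1/(10.0) = -0.1442, so d_i = -6.933 cm.
m = −d_i/d_o = −(-6.933)/(10.0) = +0.693.
The image is virtual, upright and reduced, on the same side as the object.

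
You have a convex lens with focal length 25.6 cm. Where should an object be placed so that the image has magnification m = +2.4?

14.9 cm

m = −d_i/d_o ⇒ d_i = −m·d_o.
1/f = 1/d_o + 1/d_i = 1/d_o − 1/(m·d_o) = (1 − 1/m)/d_o, so d_o = f(1 − 1/m) = (25.60)(1 − 1/(+2.4)) = 14.9 cm.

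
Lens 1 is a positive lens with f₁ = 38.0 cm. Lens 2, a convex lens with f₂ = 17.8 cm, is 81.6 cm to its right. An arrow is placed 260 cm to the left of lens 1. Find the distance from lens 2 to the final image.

Lens 1: 1/d_i1 = 1/f₁ − 1/d_o1 = 1/(38.0) − 1/(260) = 0.02247, so d_i1 = 44.50 cm.
The intermediate image is 44.50 cm to the right of lens 1, which is 81.6 − (44.50) = 37.10 cm to the left of lens 2, so d_o2 = +37.10 cm.
Lens 2: 1/d_i2 = 1/f₂ − 1/d_o2 = 1/(17.8) − 1/(37.10) = 0.02923, so d_i2 = 34.2 cm.
The final image is real, 34.2 cm to the right of lens 2 (overall magnification ≈ 0.16).

34.2 cm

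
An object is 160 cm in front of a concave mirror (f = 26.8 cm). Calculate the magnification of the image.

m = -0.201

1/d_i = 1/f − 1/d_o = 1/(26.80) − 1/(160) = 0.03106, so d_i = 32.19 cm.
m = −d_i/d_o = −(32.19)/(160) = -0.201.
The image is real, inverted and reduced, in front of the mirror.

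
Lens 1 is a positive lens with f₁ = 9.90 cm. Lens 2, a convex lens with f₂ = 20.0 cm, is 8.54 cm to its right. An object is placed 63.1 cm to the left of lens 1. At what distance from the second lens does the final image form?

2.76 cm

Lens 1: 1/d_i1 = 1/f₁ − 1/d_o1 = 1/(9.90) − 1/(63.1) = 0.08516, so d_i1 = 11.74 cm.
The intermediate image is 11.74 cm to the right of lens 1, which lies 3.200 cm to the right of lens 2 — a virtual object — so d_o2 = −3.200 cm.
Lens 2: 1/d_i2 = 1/f₂ − 1/d_o2 = 1/(20.0) − 1/(-3.200) = 0.3625, so d_i2 = 2.76 cm.
The final image is real, 2.76 cm to the right of lens 2 (overall magnification ≈ -0.16).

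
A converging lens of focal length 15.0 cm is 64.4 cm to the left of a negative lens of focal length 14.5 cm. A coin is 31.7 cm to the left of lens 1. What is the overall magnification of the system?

Lens 1: 1/d_i1 = 1/(15.0) − 1/(31.7) = 0.03512, so d_i1 = 28.47 cm; m₁ = −d_i1/d_o1 = -0.8981.
d_o2 = 64.4 − (28.47) = 35.93 cm.
f₂ = −14.5 cm (diverging).
Lens 2: 1/d_i2 = 1/(-14.5) − 1/(35.93) = -0.09680, so d_i2 = -10.33 cm; m₂ = −d_i2/d_o2 = +0.2875.
m = m₁·m₂ = (-0.8981)(+0.2875) = -0.258.

m = -0.258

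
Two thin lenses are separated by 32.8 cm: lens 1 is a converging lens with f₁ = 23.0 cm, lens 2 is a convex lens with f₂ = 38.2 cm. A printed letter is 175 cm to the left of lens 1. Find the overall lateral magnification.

m = -0.181

Lens 1: 1/d_i1 = 1/(23.0) − 1/(175) = 0.03776, so d_i1 = 26.48 cm; m₁ = −d_i1/d_o1 = -0.1513.
d_o2 = 32.8 − (26.48) = 6.320 cm.
Lens 2: 1/d_i2 = 1/(38.2) − 1/(6.320) = -0.1320, so d_i2 = -7.573 cm; m₂ = −d_i2/d_o2 = +1.198.
m = m₁·m₂ = (-0.1513)(+1.198) = -0.181.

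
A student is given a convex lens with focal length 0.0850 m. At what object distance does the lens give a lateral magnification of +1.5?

m = −d_i/d_o ⇒ d_i = −m·d_o.
1/f = 1/d_o + 1/d_i = 1/d_o − 1/(m·d_o) = (1 − 1/m)/d_o, so d_o = f(1 − 1/m) = (0.08500)(1 − 1/(+1.5)) = 0.0283 m.

0.0283 m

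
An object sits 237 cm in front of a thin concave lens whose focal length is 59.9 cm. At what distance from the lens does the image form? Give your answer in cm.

For a concave lens, f = -59.9 cm.
Thin-lens equation: 1/d_i = 1/f − 1/d_o = 1/(-59.90) − 1/(237) = -0.01669 − 0.004219 = -0.02091, so d_i = -47.8 cm.
The image is virtual, upright and reduced, on the same side as the object.

47.8 cm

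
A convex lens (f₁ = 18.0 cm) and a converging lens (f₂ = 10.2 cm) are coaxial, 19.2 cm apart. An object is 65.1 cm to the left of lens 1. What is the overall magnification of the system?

Lens 1: 1/d_i1 = 1/(18.0) − 1/(65.1) = 0.04019, so d_i1 = 24.88 cm; m₁ = −d_i1/d_o1 = -0.3822.
d_o2 = 19.2 − (24.88) = -5.680 cm (virtual object).
Lens 2: 1/d_i2 = 1/(10.2) − 1/(-5.680) = 0.2741, so d_i2 = 3.648 cm; m₂ = −d_i2/d_o2 = +0.6423.
m = m₁·m₂ = (-0.3822)(+0.6423) = -0.245.

m = -0.245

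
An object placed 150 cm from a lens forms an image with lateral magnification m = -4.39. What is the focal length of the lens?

f = 122 cm (converging)

m = −d_i/d_o ⇒ d_i = −m·d_o = −(-4.39)·(150) = 658.5 cm.
1/f = 1/d_o + 1/d_i = 1/(150) + 1/(658.5) = 0.008185, so f = 122 cm.
Since f is positive, the lens is converging.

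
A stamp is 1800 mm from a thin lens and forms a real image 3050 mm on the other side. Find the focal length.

Real image ⇒ d_i = +3050 mm.
1/f = 1/d_o + 1/d_i = 1/(1800) + 1/(3050) = 0.0008834, so f = 1130 mm.
Since f is positive, the thin lens is converging.

f = 1130 mm (converging)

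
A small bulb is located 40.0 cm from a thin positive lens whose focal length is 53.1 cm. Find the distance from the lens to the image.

162 cm

Thin-lens equation: 1/d_i = 1/f − 1/d_o = 1/(53.10) − 1/(40.0) = 0.01883 − 0.02500 = -0.006168, so d_i = -162 cm.
The image is virtual, upright and enlarged, on the same side as the object.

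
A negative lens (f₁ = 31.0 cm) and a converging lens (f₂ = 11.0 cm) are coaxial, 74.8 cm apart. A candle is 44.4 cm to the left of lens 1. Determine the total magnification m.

f₁ = −31.0 cm (diverging).
Lens 1: 1/d_i1 = 1/(-31.0) − 1/(44.4) = -0.05478, so d_i1 = -18.25 cm; m₁ = −d_i1/d_o1 = +0.4110.
d_o2 = 74.8 − (-18.25) = 93.05 cm.
Lens 2: 1/d_i2 = 1/(11.0) − 1/(93.05) = 0.08016, so d_i2 = 12.47 cm; m₂ = −d_i2/d_o2 = -0.1341.
m = m₁·m₂ = (+0.4110)(-0.1341) = -0.0551.

m = -0.0551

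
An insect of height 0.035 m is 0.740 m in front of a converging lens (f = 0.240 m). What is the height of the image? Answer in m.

1/d_i = 1/f − 1/d_o = 1/(0.2400) − 1/(0.740) = 2.815, so d_i = 0.3552 m.
m = −d_i/d_o = -0.4800.
|h_i| = |m|·h_o = 0.4800 × 0.035 = 0.0168 m. The image is real, inverted and reduced, on the far side of the lens.

0.0168 m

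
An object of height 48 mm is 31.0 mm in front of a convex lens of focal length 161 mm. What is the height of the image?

59.4 mm

1/d_i = 1/f − 1/d_o = 1/(161.0) − 1/(31.0) = -0.02605, so d_i = -38.39 mm.
m = −d_i/d_o = +1.238.
|h_i| = |m|·h_o = 1.238 × 48 = 59.4 mm. The image is virtual, upright and enlarged, on the same side as the object.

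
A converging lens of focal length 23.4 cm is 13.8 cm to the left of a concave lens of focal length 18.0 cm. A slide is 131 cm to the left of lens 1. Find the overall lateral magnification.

Lens 1: 1/d_i1 = 1/(23.4) − 1/(131) = 0.03510, so d_i1 = 28.49 cm; m₁ = −d_i1/d_o1 = -0.2175.
d_o2 = 13.8 − (28.49) = -14.69 cm (virtual object).
f₂ = −18.0 cm (diverging).
Lens 2: 1/d_i2 = 1/(-18.0) − 1/(-14.69) = 0.01252, so d_i2 = 79.89 cm; m₂ = −d_i2/d_o2 = +5.438.
m = m₁·m₂ = (-0.2175)(+5.438) = -1.18.

m = -1.18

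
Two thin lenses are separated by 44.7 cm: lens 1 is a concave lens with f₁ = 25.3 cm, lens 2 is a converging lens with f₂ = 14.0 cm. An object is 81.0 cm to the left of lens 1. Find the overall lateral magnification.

m = -0.0667

f₁ = −25.3 cm (diverging).
Lens 1: 1/d_i1 = 1/(-25.3) − 1/(81.0) = -0.05187, so d_i1 = -19.28 cm; m₁ = −d_i1/d_o1 = +0.2380.
d_o2 = 44.7 − (-19.28) = 63.98 cm.
Lens 2: 1/d_i2 = 1/(14.0) − 1/(63.98) = 0.05580, so d_i2 = 17.92 cm; m₂ = −d_i2/d_o2 = -0.2801.
m = m₁·m₂ = (+0.2380)(-0.2801) = -0.0667.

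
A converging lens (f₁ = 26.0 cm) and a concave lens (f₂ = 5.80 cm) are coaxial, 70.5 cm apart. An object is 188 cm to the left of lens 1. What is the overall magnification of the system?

Lens 1: 1/d_i1 = 1/(26.0) − 1/(188) = 0.03314, so d_i1 = 30.17 cm; m₁ = −d_i1/d_o1 = -0.1605.
d_o2 = 70.5 − (30.17) = 40.33 cm.
f₂ = −5.80 cm (diverging).
Lens 2: 1/d_i2 = 1/(-5.80) − 1/(40.33) = -0.1972, so d_i2 = -5.071 cm; m₂ = −d_i2/d_o2 = +0.1257.
m = m₁·m₂ = (-0.1605)(+0.1257) = -0.0202.

m = -0.0202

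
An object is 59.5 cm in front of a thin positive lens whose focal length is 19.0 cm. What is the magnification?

m = -0.469

1/d_i = 1/f − 1/d_o = 1/(19.00) − 1/(59.5) = 0.03582, so d_i = 27.91 cm.
m = −d_i/d_o = −(27.91)/(59.5) = -0.469.
The image is real, inverted and reduced, on the far side of the lens.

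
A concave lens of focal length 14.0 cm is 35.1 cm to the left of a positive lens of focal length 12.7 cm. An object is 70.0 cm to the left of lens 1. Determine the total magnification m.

m = -0.0621

f₁ = −14.0 cm (diverging).
Lens 1: 1/d_i1 = 1/(-14.0) − 1/(70.0) = -0.08571, so d_i1 = -11.67 cm; m₁ = −d_i1/d_o1 = +0.1667.
d_o2 = 35.1 − (-11.67) = 46.77 cm.
Lens 2: 1/d_i2 = 1/(12.7) − 1/(46.77) = 0.05736, so d_i2 = 17.43 cm; m₂ = −d_i2/d_o2 = -0.3728.
m = m₁·m₂ = (+0.1667)(-0.3728) = -0.0621.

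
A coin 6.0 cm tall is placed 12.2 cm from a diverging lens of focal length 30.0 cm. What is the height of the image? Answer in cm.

4.27 cm

For a diverging lens, f = -30.0 cm.
1/d_i = 1/f − 1/d_o = 1/(-30.00) − 1/(12.2) = -0.1153, so d_i = -8.673 cm.
m = −d_i/d_o = +0.7109.
|h_i| = |m|·h_o = 0.7109 × 6.0 = 4.27 cm. The image is virtual, upright and reduced, on the same side as the object.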